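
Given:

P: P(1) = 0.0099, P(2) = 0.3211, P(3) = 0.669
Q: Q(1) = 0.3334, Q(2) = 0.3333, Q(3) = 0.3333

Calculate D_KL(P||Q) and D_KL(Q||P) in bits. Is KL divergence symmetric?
D_KL(P||Q) = 0.6050 bits, D_KL(Q||P) = 1.3745 bits. No, KL divergence is not symmetric.

D_KL(P||Q) = Σ P(x) log₂(P(x)/Q(x))

Computing term by term:
  P(1)·log₂(P(1)/Q(1)) = 0.0099·log₂(0.0099/0.3334) = -0.05023
  P(2)·log₂(P(2)/Q(2)) = 0.3211·log₂(0.3211/0.3333) = -0.01727
  P(3)·log₂(P(3)/Q(3)) = 0.669·log₂(0.669/0.3333) = 0.67247

D_KL(P||Q) = -0.05023 - 0.01727 + 0.67247 = 0.60497 ≈ 0.6050 bits

D_KL(Q||P) = Σ Q(x) log₂(Q(x)/P(x))

Computing term by term:
  Q(1)·log₂(Q(1)/P(1)) = 0.3334·log₂(0.3334/0.0099) = 1.69157
  Q(2)·log₂(Q(2)/P(2)) = 0.3333·log₂(0.3333/0.3211) = 0.01793
  Q(3)·log₂(Q(3)/P(3)) = 0.3333·log₂(0.3333/0.669) = -0.33503

D_KL(Q||P) = 1.69157 + 0.01793 - 0.33503 = 1.37447 ≈ 1.3745 bits

These are NOT equal (difference: 0.7695 bits). KL divergence is asymmetric: D_KL(P||Q) ≠ D_KL(Q||P) in general.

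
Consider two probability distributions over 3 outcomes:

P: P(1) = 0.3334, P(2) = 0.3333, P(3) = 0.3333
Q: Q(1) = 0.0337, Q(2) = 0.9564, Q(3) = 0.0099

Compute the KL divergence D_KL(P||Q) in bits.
2.2864 bits

D_KL(P||Q) = Σ P(x) log₂(P(x)/Q(x))

Computing term by term:
  P(1)·log₂(P(1)/Q(1)) = 0.3334·log₂(0.3334/0.0337) = 1.10236
  P(2)·log₂(P(2)/Q(2)) = 0.3333·log₂(0.3333/0.9564) = -0.50688
  P(3)·log₂(P(3)/Q(3)) = 0.3333·log₂(0.3333/0.0099) = 1.69091

D_KL(P||Q) = 1.10236 - 0.50688 + 1.69091 = 2.28639 ≈ 2.2864 bits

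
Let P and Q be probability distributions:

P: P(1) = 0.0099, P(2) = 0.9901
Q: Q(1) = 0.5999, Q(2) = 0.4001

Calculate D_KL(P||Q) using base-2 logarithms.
1.2357 bits

D_KL(P||Q) = Σ P(x) log₂(P(x)/Q(x))

Computing term by term:
  P(1)·log₂(P(1)/Q(1)) = 0.0099·log₂(0.0099/0.5999) = -0.05862
  P(2)·log₂(P(2)/Q(2)) = 0.9901·log₂(0.9901/0.4001) = 1.29427

D_KL(P||Q) = -0.05862 + 1.29427 = 1.23565 ≈ 1.2357 bits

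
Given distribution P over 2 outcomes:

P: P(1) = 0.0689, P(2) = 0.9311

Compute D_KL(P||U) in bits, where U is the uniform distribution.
0.6382 bits

U(i) = 1/2 for all i

D_KL(P||U) = Σ P(x) log₂(P(x) / (1/2))
           = Σ P(x) log₂(P(x)) + log₂(2)
           = log₂(2) - H(P)

H(P) = -Σ P(x) log₂(P(x)):
  -P(1)·log₂(P(1)) = -(0.0689)·log₂(0.0689) = 0.26591
  -P(2)·log₂(P(2)) = -(0.9311)·log₂(0.9311) = 0.09590
H(P) = 0.26591 + 0.09590 = 0.36181 bits

log₂(2) = 1.00000 bits

D_KL(P||U) = 1.00000 - 0.36181 = 0.63819 ≈ 0.6382 bits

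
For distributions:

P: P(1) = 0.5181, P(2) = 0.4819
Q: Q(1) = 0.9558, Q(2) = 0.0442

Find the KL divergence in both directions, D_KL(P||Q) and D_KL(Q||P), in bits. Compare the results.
D_KL(P||Q) = 1.2032 bits, D_KL(Q||P) = 0.6921 bits. D_KL(P||Q) is larger than D_KL(Q||P) by 0.5111 bits; the two directions differ.

D_KL(P||Q) = Σ P(x) log₂(P(x)/Q(x))

Computing term by term:
  P(1)·log₂(P(1)/Q(1)) = 0.5181·log₂(0.5181/0.9558) = -0.45773
  P(2)·log₂(P(2)/Q(2)) = 0.4819·log₂(0.4819/0.0442) = 1.66092

D_KL(P||Q) = -0.45773 + 1.66092 = 1.20319 ≈ 1.2032 bits

D_KL(Q||P) = Σ Q(x) log₂(Q(x)/P(x))

Computing term by term:
  Q(1)·log₂(Q(1)/P(1)) = 0.9558·log₂(0.9558/0.5181) = 0.84443
  Q(2)·log₂(Q(2)/P(2)) = 0.0442·log₂(0.0442/0.4819) = -0.15234

D_KL(Q||P) = 0.84443 - 0.15234 = 0.69209 ≈ 0.6921 bits

These are NOT equal (difference: 0.5111 bits). KL divergence is asymmetric: D_KL(P||Q) ≠ D_KL(Q||P) in general.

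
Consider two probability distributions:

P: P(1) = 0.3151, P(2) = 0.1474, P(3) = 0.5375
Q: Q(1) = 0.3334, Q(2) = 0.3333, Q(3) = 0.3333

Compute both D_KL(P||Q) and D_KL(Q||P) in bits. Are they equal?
D_KL(P||Q) = 0.1714 bits, D_KL(Q||P) = 0.1897 bits. No, they are not equal.

D_KL(P||Q) = Σ P(x) log₂(P(x)/Q(x))

Computing term by term:
  P(1)·log₂(P(1)/Q(1)) = 0.3151·log₂(0.3151/0.3334) = -0.02566
  P(2)·log₂(P(2)/Q(2)) = 0.1474·log₂(0.1474/0.3333) = -0.17350
  P(3)·log₂(P(3)/Q(3)) = 0.5375·log₂(0.5375/0.3333) = 0.37058

D_KL(P||Q) = -0.02566 - 0.17350 + 0.37058 = 0.17142 ≈ 0.1714 bits

D_KL(Q||P) = Σ Q(x) log₂(Q(x)/P(x))

Computing term by term:
  Q(1)·log₂(Q(1)/P(1)) = 0.3334·log₂(0.3334/0.3151) = 0.02715
  Q(2)·log₂(Q(2)/P(2)) = 0.3333·log₂(0.3333/0.1474) = 0.39232
  Q(3)·log₂(Q(3)/P(3)) = 0.3333·log₂(0.3333/0.5375) = -0.22979

D_KL(Q||P) = 0.02715 + 0.39232 - 0.22979 = 0.18968 ≈ 0.1897 bits

These are NOT equal (difference: 0.0183 bits). KL divergence is asymmetric: D_KL(P||Q) ≠ D_KL(Q||P) in general.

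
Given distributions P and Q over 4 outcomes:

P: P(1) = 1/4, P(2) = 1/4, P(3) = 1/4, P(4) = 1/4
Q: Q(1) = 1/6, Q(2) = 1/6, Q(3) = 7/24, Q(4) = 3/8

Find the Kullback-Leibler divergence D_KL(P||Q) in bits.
0.0906 bits

D_KL(P||Q) = Σ P(x) log₂(P(x)/Q(x))

Computing term by term:
  P(1)·log₂(P(1)/Q(1)) = (1/4)·log₂((1/4)/(1/6)) = 0.14624
  P(2)·log₂(P(2)/Q(2)) = (1/4)·log₂((1/4)/(1/6)) = 0.14624
  P(3)·log₂(P(3)/Q(3)) = (1/4)·log₂((1/4)/(7/24)) = -0.05560
  P(4)·log₂(P(4)/Q(4)) = (1/4)·log₂((1/4)/(3/8)) = -0.14624

D_KL(P||Q) = 0.14624 + 0.14624 - 0.05560 - 0.14624 = 0.09064 ≈ 0.0906 bits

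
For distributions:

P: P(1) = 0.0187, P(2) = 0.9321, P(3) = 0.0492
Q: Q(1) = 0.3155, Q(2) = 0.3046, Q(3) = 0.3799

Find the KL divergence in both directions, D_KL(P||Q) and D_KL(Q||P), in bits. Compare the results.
D_KL(P||Q) = 1.2827 bits, D_KL(Q||P) = 1.9149 bits. D_KL(Q||P) is larger than D_KL(P||Q) by 0.6322 bits; the two directions differ.

D_KL(P||Q) = Σ P(x) log₂(P(x)/Q(x))

Computing term by term:
  P(1)·log₂(P(1)/Q(1)) = 0.0187·log₂(0.0187/0.3155) = -0.07623
  P(2)·log₂(P(2)/Q(2)) = 0.9321·log₂(0.9321/0.3046) = 1.50401
  P(3)·log₂(P(3)/Q(3)) = 0.0492·log₂(0.0492/0.3799) = -0.14509

D_KL(P||Q) = -0.07623 + 1.50401 - 0.14509 = 1.28269 ≈ 1.2827 bits

D_KL(Q||P) = Σ Q(x) log₂(Q(x)/P(x))

Computing term by term:
  Q(1)·log₂(Q(1)/P(1)) = 0.3155·log₂(0.3155/0.0187) = 1.28615
  Q(2)·log₂(Q(2)/P(2)) = 0.3046·log₂(0.3046/0.9321) = -0.49149
  Q(3)·log₂(Q(3)/P(3)) = 0.3799·log₂(0.3799/0.0492) = 1.12028

D_KL(Q||P) = 1.28615 - 0.49149 + 1.12028 = 1.91494 ≈ 1.9149 bits

These are NOT equal (difference: 0.6322 bits). KL divergence is asymmetric: D_KL(P||Q) ≠ D_KL(Q||P) in general.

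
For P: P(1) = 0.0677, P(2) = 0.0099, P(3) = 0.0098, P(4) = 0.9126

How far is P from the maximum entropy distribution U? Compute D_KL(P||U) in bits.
1.4853 bits

U(i) = 1/4 for all i

D_KL(P||U) = Σ P(x) log₂(P(x) / (1/4))
           = Σ P(x) log₂(P(x)) + log₂(4)
           = log₂(4) - H(P)

H(P) = -Σ P(x) log₂(P(x)):
  -P(1)·log₂(P(1)) = -(0.0677)·log₂(0.0677) = 0.26299
  -P(2)·log₂(P(2)) = -(0.0099)·log₂(0.0099) = 0.06592
  -P(3)·log₂(P(3)) = -(0.0098)·log₂(0.0098) = 0.06540
  -P(4)·log₂(P(4)) = -(0.9126)·log₂(0.9126) = 0.12041
H(P) = 0.26299 + 0.06592 + 0.06540 + 0.12041 = 0.51472 bits

log₂(4) = 2.00000 bits

D_KL(P||U) = 2.00000 - 0.51472 = 1.48528 ≈ 1.4853 bits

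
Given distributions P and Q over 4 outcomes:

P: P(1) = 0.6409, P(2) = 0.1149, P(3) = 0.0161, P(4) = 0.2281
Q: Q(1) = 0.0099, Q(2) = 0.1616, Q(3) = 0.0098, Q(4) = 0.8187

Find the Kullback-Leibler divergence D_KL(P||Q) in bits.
3.3904 bits

D_KL(P||Q) = Σ P(x) log₂(P(x)/Q(x))

Computing term by term:
  P(1)·log₂(P(1)/Q(1)) = 0.6409·log₂(0.6409/0.0099) = 3.85599
  P(2)·log₂(P(2)/Q(2)) = 0.1149·log₂(0.1149/0.1616) = -0.05654
  P(3)·log₂(P(3)/Q(3)) = 0.0161·log₂(0.0161/0.0098) = 0.01153
  P(4)·log₂(P(4)/Q(4)) = 0.2281·log₂(0.2281/0.8187) = -0.42054

D_KL(P||Q) = 3.85599 - 0.05654 + 0.01153 - 0.42054 = 3.39044 ≈ 3.3904 bits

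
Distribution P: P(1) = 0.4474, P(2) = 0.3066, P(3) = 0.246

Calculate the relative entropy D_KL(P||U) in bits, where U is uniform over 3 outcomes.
0.0452 bits

U(i) = 1/3 for all i

D_KL(P||U) = Σ P(x) log₂(P(x) / (1/3))
           = Σ P(x) log₂(P(x)) + log₂(3)
           = log₂(3) - H(P)

H(P) = -Σ P(x) log₂(P(x)):
  -P(1)·log₂(P(1)) = -(0.4474)·log₂(0.4474) = 0.51915
  -P(2)·log₂(P(2)) = -(0.3066)·log₂(0.3066) = 0.52293
  -P(3)·log₂(P(3)) = -(0.246)·log₂(0.246) = 0.49772
H(P) = 0.51915 + 0.52293 + 0.49772 = 1.53980 bits

log₂(3) = 1.58496 bits

D_KL(P||U) = 1.58496 - 1.53980 = 0.04516 ≈ 0.0452 bits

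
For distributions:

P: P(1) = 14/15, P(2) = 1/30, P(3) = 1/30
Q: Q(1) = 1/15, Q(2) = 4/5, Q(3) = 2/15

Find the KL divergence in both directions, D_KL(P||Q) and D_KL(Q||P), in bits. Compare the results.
D_KL(P||Q) = 3.3340 bits, D_KL(Q||P) = 3.6808 bits. D_KL(Q||P) is larger than D_KL(P||Q) by 0.3468 bits; the two directions differ.

D_KL(P||Q) = Σ P(x) log₂(P(x)/Q(x))

Computing term by term:
  P(1)·log₂(P(1)/Q(1)) = (14/15)·log₂((14/15)/(1/15)) = 3.55353
  P(2)·log₂(P(2)/Q(2)) = (1/30)·log₂((1/30)/(4/5)) = -0.15283
  P(3)·log₂(P(3)/Q(3)) = (1/30)·log₂((1/30)/(2/15)) = -0.06667

D_KL(P||Q) = 3.55353 - 0.15283 - 0.06667 = 3.33403 ≈ 3.3340 bits

D_KL(Q||P) = Σ Q(x) log₂(Q(x)/P(x))

Computing term by term:
  Q(1)·log₂(Q(1)/P(1)) = (1/15)·log₂((1/15)/(14/15)) = -0.25382
  Q(2)·log₂(Q(2)/P(2)) = (4/5)·log₂((4/5)/(1/30)) = 3.66797
  Q(3)·log₂(Q(3)/P(3)) = (2/15)·log₂((2/15)/(1/30)) = 0.26667

D_KL(Q||P) = -0.25382 + 3.66797 + 0.26667 = 3.68082 ≈ 3.6808 bits

These are NOT equal (difference: 0.3468 bits). KL divergence is asymmetric: D_KL(P||Q) ≠ D_KL(Q||P) in general.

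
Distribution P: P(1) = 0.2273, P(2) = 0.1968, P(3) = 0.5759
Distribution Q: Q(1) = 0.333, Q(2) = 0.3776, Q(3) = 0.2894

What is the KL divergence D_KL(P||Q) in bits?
0.2615 bits

D_KL(P||Q) = Σ P(x) log₂(P(x)/Q(x))

Computing term by term:
  P(1)·log₂(P(1)/Q(1)) = 0.2273·log₂(0.2273/0.333) = -0.12523
  P(2)·log₂(P(2)/Q(2)) = 0.1968·log₂(0.1968/0.3776) = -0.18502
  P(3)·log₂(P(3)/Q(3)) = 0.5759·log₂(0.5759/0.2894) = 0.57173

D_KL(P||Q) = -0.12523 - 0.18502 + 0.57173 = 0.26148 ≈ 0.2615 bits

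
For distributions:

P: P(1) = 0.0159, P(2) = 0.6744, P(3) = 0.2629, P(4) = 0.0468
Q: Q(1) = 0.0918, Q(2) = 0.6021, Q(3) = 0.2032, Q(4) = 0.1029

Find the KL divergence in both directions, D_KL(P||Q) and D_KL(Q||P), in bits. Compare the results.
D_KL(P||Q) = 0.1146 bits, D_KL(Q||P) = 0.1752 bits. D_KL(Q||P) is larger than D_KL(P||Q) by 0.0606 bits; the two directions differ.

D_KL(P||Q) = Σ P(x) log₂(P(x)/Q(x))

Computing term by term:
  P(1)·log₂(P(1)/Q(1)) = 0.0159·log₂(0.0159/0.0918) = -0.04022
  P(2)·log₂(P(2)/Q(2)) = 0.6744·log₂(0.6744/0.6021) = 0.11033
  P(3)·log₂(P(3)/Q(3)) = 0.2629·log₂(0.2629/0.2032) = 0.09770
  P(4)·log₂(P(4)/Q(4)) = 0.0468·log₂(0.0468/0.1029) = -0.05320

D_KL(P||Q) = -0.04022 + 0.11033 + 0.09770 - 0.05320 = 0.11461 ≈ 0.1146 bits

D_KL(Q||P) = Σ Q(x) log₂(Q(x)/P(x))

Computing term by term:
  Q(1)·log₂(Q(1)/P(1)) = 0.0918·log₂(0.0918/0.0159) = 0.23221
  Q(2)·log₂(Q(2)/P(2)) = 0.6021·log₂(0.6021/0.6744) = -0.09850
  Q(3)·log₂(Q(3)/P(3)) = 0.2032·log₂(0.2032/0.2629) = -0.07551
  Q(4)·log₂(Q(4)/P(4)) = 0.1029·log₂(0.1029/0.0468) = 0.11696

D_KL(Q||P) = 0.23221 - 0.09850 - 0.07551 + 0.11696 = 0.17516 ≈ 0.1752 bits

These are NOT equal (difference: 0.0606 bits). KL divergence is asymmetric: D_KL(P||Q) ≠ D_KL(Q||P) in general.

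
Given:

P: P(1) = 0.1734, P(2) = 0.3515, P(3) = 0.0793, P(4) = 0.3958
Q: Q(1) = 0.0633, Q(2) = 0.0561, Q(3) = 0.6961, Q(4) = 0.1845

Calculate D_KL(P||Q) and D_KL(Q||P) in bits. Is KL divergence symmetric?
D_KL(P||Q) = 1.3700 bits, D_KL(Q||P) = 1.7378 bits. No, KL divergence is not symmetric.

D_KL(P||Q) = Σ P(x) log₂(P(x)/Q(x))

Computing term by term:
  P(1)·log₂(P(1)/Q(1)) = 0.1734·log₂(0.1734/0.0633) = 0.25209
  P(2)·log₂(P(2)/Q(2)) = 0.3515·log₂(0.3515/0.0561) = 0.93058
  P(3)·log₂(P(3)/Q(3)) = 0.0793·log₂(0.0793/0.6961) = -0.24852
  P(4)·log₂(P(4)/Q(4)) = 0.3958·log₂(0.3958/0.1845) = 0.43584

D_KL(P||Q) = 0.25209 + 0.93058 - 0.24852 + 0.43584 = 1.36999 ≈ 1.3700 bits

D_KL(Q||P) = Σ Q(x) log₂(Q(x)/P(x))

Computing term by term:
  Q(1)·log₂(Q(1)/P(1)) = 0.0633·log₂(0.0633/0.1734) = -0.09203
  Q(2)·log₂(Q(2)/P(2)) = 0.0561·log₂(0.0561/0.3515) = -0.14852
  Q(3)·log₂(Q(3)/P(3)) = 0.6961·log₂(0.6961/0.0793) = 2.18151
  Q(4)·log₂(Q(4)/P(4)) = 0.1845·log₂(0.1845/0.3958) = -0.20316

D_KL(Q||P) = -0.09203 - 0.14852 + 2.18151 - 0.20316 = 1.73780 ≈ 1.7378 bits

These are NOT equal (difference: 0.3678 bits). KL divergence is asymmetric: D_KL(P||Q) ≠ D_KL(Q||P) in general.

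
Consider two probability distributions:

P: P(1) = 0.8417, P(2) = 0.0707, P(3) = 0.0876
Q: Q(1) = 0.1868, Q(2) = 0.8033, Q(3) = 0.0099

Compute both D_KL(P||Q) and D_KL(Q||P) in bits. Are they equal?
D_KL(P||Q) = 1.8557 bits, D_KL(Q||P) = 2.3797 bits. No, they are not equal.

D_KL(P||Q) = Σ P(x) log₂(P(x)/Q(x))

Computing term by term:
  P(1)·log₂(P(1)/Q(1)) = 0.8417·log₂(0.8417/0.1868) = 1.82801
  P(2)·log₂(P(2)/Q(2)) = 0.0707·log₂(0.0707/0.8033) = -0.24789
  P(3)·log₂(P(3)/Q(3)) = 0.0876·log₂(0.0876/0.0099) = 0.27554

D_KL(P||Q) = 1.82801 - 0.24789 + 0.27554 = 1.85566 ≈ 1.8557 bits

D_KL(Q||P) = Σ Q(x) log₂(Q(x)/P(x))

Computing term by term:
  Q(1)·log₂(Q(1)/P(1)) = 0.1868·log₂(0.1868/0.8417) = -0.40569
  Q(2)·log₂(Q(2)/P(2)) = 0.8033·log₂(0.8033/0.0707) = 2.81650
  Q(3)·log₂(Q(3)/P(3)) = 0.0099·log₂(0.0099/0.0876) = -0.03114

D_KL(Q||P) = -0.40569 + 2.81650 - 0.03114 = 2.37967 ≈ 2.3797 bits

These are NOT equal (difference: 0.5240 bits). KL divergence is asymmetric: D_KL(P||Q) ≠ D_KL(Q||P) in general.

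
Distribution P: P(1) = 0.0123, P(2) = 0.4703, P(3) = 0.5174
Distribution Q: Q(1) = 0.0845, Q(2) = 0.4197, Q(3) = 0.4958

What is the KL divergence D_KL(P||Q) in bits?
0.0749 bits

D_KL(P||Q) = Σ P(x) log₂(P(x)/Q(x))

Computing term by term:
  P(1)·log₂(P(1)/Q(1)) = 0.0123·log₂(0.0123/0.0845) = -0.03420
  P(2)·log₂(P(2)/Q(2)) = 0.4703·log₂(0.4703/0.4197) = 0.07723
  P(3)·log₂(P(3)/Q(3)) = 0.5174·log₂(0.5174/0.4958) = 0.03183

D_KL(P||Q) = -0.03420 + 0.07723 + 0.03183 = 0.07486 ≈ 0.0749 bits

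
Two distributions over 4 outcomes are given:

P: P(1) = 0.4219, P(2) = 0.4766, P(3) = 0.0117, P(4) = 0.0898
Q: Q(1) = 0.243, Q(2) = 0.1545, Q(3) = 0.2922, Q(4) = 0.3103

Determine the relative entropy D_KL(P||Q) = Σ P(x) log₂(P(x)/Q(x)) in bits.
0.8954 bits

D_KL(P||Q) = Σ P(x) log₂(P(x)/Q(x))

Computing term by term:
  P(1)·log₂(P(1)/Q(1)) = 0.4219·log₂(0.4219/0.243) = 0.33581
  P(2)·log₂(P(2)/Q(2)) = 0.4766·log₂(0.4766/0.1545) = 0.77456
  P(3)·log₂(P(3)/Q(3)) = 0.0117·log₂(0.0117/0.2922) = -0.05432
  P(4)·log₂(P(4)/Q(4)) = 0.0898·log₂(0.0898/0.3103) = -0.16064

D_KL(P||Q) = 0.33581 + 0.77456 - 0.05432 - 0.16064 = 0.89541 ≈ 0.8954 bits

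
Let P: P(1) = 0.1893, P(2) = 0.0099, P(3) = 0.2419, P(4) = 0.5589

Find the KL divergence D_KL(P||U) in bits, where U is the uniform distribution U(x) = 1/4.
0.5151 bits

U(i) = 1/4 for all i

D_KL(P||U) = Σ P(x) log₂(P(x) / (1/4))
           = Σ P(x) log₂(P(x)) + log₂(4)
           = log₂(4) - H(P)

H(P) = -Σ P(x) log₂(P(x)):
  -P(1)·log₂(P(1)) = -(0.1893)·log₂(0.1893) = 0.45456
  -P(2)·log₂(P(2)) = -(0.0099)·log₂(0.0099) = 0.06592
  -P(3)·log₂(P(3)) = -(0.2419)·log₂(0.2419) = 0.49529
  -P(4)·log₂(P(4)) = -(0.5589)·log₂(0.5589) = 0.46911
H(P) = 0.45456 + 0.06592 + 0.49529 + 0.46911 = 1.48488 bits

log₂(4) = 2.00000 bits

D_KL(P||U) = 2.00000 - 1.48488 = 0.51512 ≈ 0.5151 bits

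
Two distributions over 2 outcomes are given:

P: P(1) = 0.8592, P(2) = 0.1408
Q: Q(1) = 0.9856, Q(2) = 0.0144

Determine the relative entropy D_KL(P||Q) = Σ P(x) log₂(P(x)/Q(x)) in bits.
0.2930 bits

D_KL(P||Q) = Σ P(x) log₂(P(x)/Q(x))

Computing term by term:
  P(1)·log₂(P(1)/Q(1)) = 0.8592·log₂(0.8592/0.9856) = -0.17013
  P(2)·log₂(P(2)/Q(2)) = 0.1408·log₂(0.1408/0.0144) = 0.46316

D_KL(P||Q) = -0.17013 + 0.46316 = 0.29303 ≈ 0.2930 bits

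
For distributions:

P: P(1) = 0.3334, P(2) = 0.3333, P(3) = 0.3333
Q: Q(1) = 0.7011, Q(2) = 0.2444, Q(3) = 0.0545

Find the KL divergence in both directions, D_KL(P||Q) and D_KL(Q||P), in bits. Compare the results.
D_KL(P||Q) = 0.6624 bits, D_KL(Q||P) = 0.5001 bits. D_KL(P||Q) is larger than D_KL(Q||P) by 0.1623 bits; the two directions differ.

D_KL(P||Q) = Σ P(x) log₂(P(x)/Q(x))

Computing term by term:
  P(1)·log₂(P(1)/Q(1)) = 0.3334·log₂(0.3334/0.7011) = -0.35753
  P(2)·log₂(P(2)/Q(2)) = 0.3333·log₂(0.3333/0.2444) = 0.14918
  P(3)·log₂(P(3)/Q(3)) = 0.3333·log₂(0.3333/0.0545) = 0.87074

D_KL(P||Q) = -0.35753 + 0.14918 + 0.87074 = 0.66239 ≈ 0.6624 bits

D_KL(Q||P) = Σ Q(x) log₂(Q(x)/P(x))

Computing term by term:
  Q(1)·log₂(Q(1)/P(1)) = 0.7011·log₂(0.7011/0.3334) = 0.75184
  Q(2)·log₂(Q(2)/P(2)) = 0.2444·log₂(0.2444/0.3333) = -0.10939
  Q(3)·log₂(Q(3)/P(3)) = 0.0545·log₂(0.0545/0.3333) = -0.14238

D_KL(Q||P) = 0.75184 - 0.10939 - 0.14238 = 0.50007 ≈ 0.5001 bits

These are NOT equal (difference: 0.1623 bits). KL divergence is asymmetric: D_KL(P||Q) ≠ D_KL(Q||P) in general.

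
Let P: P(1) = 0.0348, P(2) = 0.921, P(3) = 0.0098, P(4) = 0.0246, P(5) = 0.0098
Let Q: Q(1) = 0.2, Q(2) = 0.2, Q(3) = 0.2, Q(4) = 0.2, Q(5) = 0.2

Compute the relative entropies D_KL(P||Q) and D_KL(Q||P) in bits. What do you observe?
D_KL(P||Q) = 1.7817 bits, D_KL(Q||P) = 2.4090 bits. The two directions give different values (D_KL(Q||P) exceeds D_KL(P||Q) by 0.6273 bits): KL divergence is asymmetric.

D_KL(P||Q) = Σ P(x) log₂(P(x)/Q(x))

Computing term by term:
  P(1)·log₂(P(1)/Q(1)) = 0.0348·log₂(0.0348/0.2) = -0.08779
  P(2)·log₂(P(2)/Q(2)) = 0.921·log₂(0.921/0.2) = 2.02915
  P(3)·log₂(P(3)/Q(3)) = 0.0098·log₂(0.0098/0.2) = -0.04264
  P(4)·log₂(P(4)/Q(4)) = 0.0246·log₂(0.0246/0.2) = -0.07437
  P(5)·log₂(P(5)/Q(5)) = 0.0098·log₂(0.0098/0.2) = -0.04264

D_KL(P||Q) = -0.08779 + 2.02915 - 0.04264 - 0.07437 - 0.04264 = 1.78171 ≈ 1.7817 bits

D_KL(Q||P) = Σ Q(x) log₂(Q(x)/P(x))

Computing term by term:
  Q(1)·log₂(Q(1)/P(1)) = 0.2·log₂(0.2/0.0348) = 0.50457
  Q(2)·log₂(Q(2)/P(2)) = 0.2·log₂(0.2/0.921) = -0.44064
  Q(3)·log₂(Q(3)/P(3)) = 0.2·log₂(0.2/0.0098) = 0.87021
  Q(4)·log₂(Q(4)/P(4)) = 0.2·log₂(0.2/0.0246) = 0.60465
  Q(5)·log₂(Q(5)/P(5)) = 0.2·log₂(0.2/0.0098) = 0.87021

D_KL(Q||P) = 0.50457 - 0.44064 + 0.87021 + 0.60465 + 0.87021 = 2.40900 ≈ 2.4090 bits

These are NOT equal (difference: 0.6273 bits). KL divergence is asymmetric: D_KL(P||Q) ≠ D_KL(Q||P) in general.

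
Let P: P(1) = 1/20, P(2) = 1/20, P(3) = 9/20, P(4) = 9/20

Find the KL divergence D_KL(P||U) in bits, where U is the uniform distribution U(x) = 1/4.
0.5310 bits

U(i) = 1/4 for all i

D_KL(P||U) = Σ P(x) log₂(P(x) / (1/4))
           = Σ P(x) log₂(P(x)) + log₂(4)
           = log₂(4) - H(P)

H(P) = -Σ P(x) log₂(P(x)):
  -P(1)·log₂(P(1)) = -(1/20)·log₂(1/20) = 0.21610
  -P(2)·log₂(P(2)) = -(1/20)·log₂(1/20) = 0.21610
  -P(3)·log₂(P(3)) = -(9/20)·log₂(9/20) = 0.51840
  -P(4)·log₂(P(4)) = -(9/20)·log₂(9/20) = 0.51840
H(P) = 0.21610 + 0.21610 + 0.51840 + 0.51840 = 1.46900 bits

log₂(4) = 2.00000 bits

D_KL(P||U) = 2.00000 - 1.46900 = 0.53100 ≈ 0.5310 bits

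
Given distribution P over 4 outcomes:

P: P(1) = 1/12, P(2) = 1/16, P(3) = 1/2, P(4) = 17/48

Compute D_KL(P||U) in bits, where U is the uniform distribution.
0.4209 bits

U(i) = 1/4 for all i

D_KL(P||U) = Σ P(x) log₂(P(x) / (1/4))
           = Σ P(x) log₂(P(x)) + log₂(4)
           = log₂(4) - H(P)

H(P) = -Σ P(x) log₂(P(x)):
  -P(1)·log₂(P(1)) = -(1/12)·log₂(1/12) = 0.29875
  -P(2)·log₂(P(2)) = -(1/16)·log₂(1/16) = 0.25000
  -P(3)·log₂(P(3)) = -(1/2)·log₂(1/2) = 0.50000
  -P(4)·log₂(P(4)) = -(17/48)·log₂(17/48) = 0.53036
H(P) = 0.29875 + 0.25000 + 0.50000 + 0.53036 = 1.57911 bits

log₂(4) = 2.00000 bits

D_KL(P||U) = 2.00000 - 1.57911 = 0.42089 ≈ 0.4209 bits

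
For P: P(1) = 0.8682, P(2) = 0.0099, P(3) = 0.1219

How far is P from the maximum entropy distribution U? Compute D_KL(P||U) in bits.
0.9719 bits

U(i) = 1/3 for all i

D_KL(P||U) = Σ P(x) log₂(P(x) / (1/3))
           = Σ P(x) log₂(P(x)) + log₂(3)
           = log₂(3) - H(P)

H(P) = -Σ P(x) log₂(P(x)):
  -P(1)·log₂(P(1)) = -(0.8682)·log₂(0.8682) = 0.17703
  -P(2)·log₂(P(2)) = -(0.0099)·log₂(0.0099) = 0.06592
  -P(3)·log₂(P(3)) = -(0.1219)·log₂(0.1219) = 0.37012
H(P) = 0.17703 + 0.06592 + 0.37012 = 0.61307 bits

log₂(3) = 1.58496 bits

D_KL(P||U) = 1.58496 - 0.61307 = 0.97189 ≈ 0.9719 bits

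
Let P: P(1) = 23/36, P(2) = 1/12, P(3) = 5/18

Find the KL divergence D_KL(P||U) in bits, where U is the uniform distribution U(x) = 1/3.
0.3599 bits

U(i) = 1/3 for all i

D_KL(P||U) = Σ P(x) log₂(P(x) / (1/3))
           = Σ P(x) log₂(P(x)) + log₂(3)
           = log₂(3) - H(P)

H(P) = -Σ P(x) log₂(P(x)):
  -P(1)·log₂(P(1)) = -(23/36)·log₂(23/36) = 0.41295
  -P(2)·log₂(P(2)) = -(1/12)·log₂(1/12) = 0.29875
  -P(3)·log₂(P(3)) = -(5/18)·log₂(5/18) = 0.51333
H(P) = 0.41295 + 0.29875 + 0.51333 = 1.22503 bits

log₂(3) = 1.58496 bits

D_KL(P||U) = 1.58496 - 1.22503 = 0.35993 ≈ 0.3599 bits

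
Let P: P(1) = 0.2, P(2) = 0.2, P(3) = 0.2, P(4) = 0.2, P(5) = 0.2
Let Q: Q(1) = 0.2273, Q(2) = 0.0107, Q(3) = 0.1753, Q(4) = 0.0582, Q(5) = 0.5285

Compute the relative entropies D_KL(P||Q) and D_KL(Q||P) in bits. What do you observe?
D_KL(P||Q) = 0.9218 bits, D_KL(Q||P) = 0.6007 bits. The two directions give different values (D_KL(P||Q) exceeds D_KL(Q||P) by 0.3211 bits): KL divergence is asymmetric.

D_KL(P||Q) = Σ P(x) log₂(P(x)/Q(x))

Computing term by term:
  P(1)·log₂(P(1)/Q(1)) = 0.2·log₂(0.2/0.2273) = -0.03692
  P(2)·log₂(P(2)/Q(2)) = 0.2·log₂(0.2/0.0107) = 0.84486
  P(3)·log₂(P(3)/Q(3)) = 0.2·log₂(0.2/0.1753) = 0.03803
  P(4)·log₂(P(4)/Q(4)) = 0.2·log₂(0.2/0.0582) = 0.35618
  P(5)·log₂(P(5)/Q(5)) = 0.2·log₂(0.2/0.5285) = -0.28038

D_KL(P||Q) = -0.03692 + 0.84486 + 0.03803 + 0.35618 - 0.28038 = 0.92177 ≈ 0.9218 bits

D_KL(Q||P) = Σ Q(x) log₂(Q(x)/P(x))

Computing term by term:
  Q(1)·log₂(Q(1)/P(1)) = 0.2273·log₂(0.2273/0.2) = 0.04196
  Q(2)·log₂(Q(2)/P(2)) = 0.0107·log₂(0.0107/0.2) = -0.04520
  Q(3)·log₂(Q(3)/P(3)) = 0.1753·log₂(0.1753/0.2) = -0.03334
  Q(4)·log₂(Q(4)/P(4)) = 0.0582·log₂(0.0582/0.2) = -0.10365
  Q(5)·log₂(Q(5)/P(5)) = 0.5285·log₂(0.5285/0.2) = 0.74091

D_KL(Q||P) = 0.04196 - 0.04520 - 0.03334 - 0.10365 + 0.74091 = 0.60068 ≈ 0.6007 bits

These are NOT equal (difference: 0.3211 bits). KL divergence is asymmetric: D_KL(P||Q) ≠ D_KL(Q||P) in general.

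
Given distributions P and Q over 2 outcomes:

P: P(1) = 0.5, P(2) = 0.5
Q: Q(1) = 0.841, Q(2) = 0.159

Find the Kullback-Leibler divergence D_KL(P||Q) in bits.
0.4514 bits

D_KL(P||Q) = Σ P(x) log₂(P(x)/Q(x))

Computing term by term:
  P(1)·log₂(P(1)/Q(1)) = 0.5·log₂(0.5/0.841) = -0.37509
  P(2)·log₂(P(2)/Q(2)) = 0.5·log₂(0.5/0.159) = 0.82645

D_KL(P||Q) = -0.37509 + 0.82645 = 0.45136 ≈ 0.4514 bits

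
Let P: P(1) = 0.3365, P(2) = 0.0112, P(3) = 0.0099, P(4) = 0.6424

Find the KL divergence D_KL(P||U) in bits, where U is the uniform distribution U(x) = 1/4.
0.9226 bits

U(i) = 1/4 for all i

D_KL(P||U) = Σ P(x) log₂(P(x) / (1/4))
           = Σ P(x) log₂(P(x)) + log₂(4)
           = log₂(4) - H(P)

H(P) = -Σ P(x) log₂(P(x)):
  -P(1)·log₂(P(1)) = -(0.3365)·log₂(0.3365) = 0.52875
  -P(2)·log₂(P(2)) = -(0.0112)·log₂(0.0112) = 0.07258
  -P(3)·log₂(P(3)) = -(0.0099)·log₂(0.0099) = 0.06592
  -P(4)·log₂(P(4)) = -(0.6424)·log₂(0.6424) = 0.41014
H(P) = 0.52875 + 0.07258 + 0.06592 + 0.41014 = 1.07739 bits

log₂(4) = 2.00000 bits

D_KL(P||U) = 2.00000 - 1.07739 = 0.92261 ≈ 0.9226 bits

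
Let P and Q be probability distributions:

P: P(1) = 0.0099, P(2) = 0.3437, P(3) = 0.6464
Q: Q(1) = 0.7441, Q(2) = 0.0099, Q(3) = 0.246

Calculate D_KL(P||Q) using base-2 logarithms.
2.5981 bits

D_KL(P||Q) = Σ P(x) log₂(P(x)/Q(x))

Computing term by term:
  P(1)·log₂(P(1)/Q(1)) = 0.0099·log₂(0.0099/0.7441) = -0.06170
  P(2)·log₂(P(2)/Q(2)) = 0.3437·log₂(0.3437/0.0099) = 1.75891
  P(3)·log₂(P(3)/Q(3)) = 0.6464·log₂(0.6464/0.246) = 0.90093

D_KL(P||Q) = -0.06170 + 1.75891 + 0.90093 = 2.59814 ≈ 2.5981 bits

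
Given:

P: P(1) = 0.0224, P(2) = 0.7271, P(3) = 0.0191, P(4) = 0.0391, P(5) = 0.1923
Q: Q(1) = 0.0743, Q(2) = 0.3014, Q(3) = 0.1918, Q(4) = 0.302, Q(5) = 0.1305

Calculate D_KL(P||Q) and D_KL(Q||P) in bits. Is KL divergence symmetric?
D_KL(P||Q) = 0.8137 bits, D_KL(Q||P) = 1.2016 bits. No, KL divergence is not symmetric.

D_KL(P||Q) = Σ P(x) log₂(P(x)/Q(x))

Computing term by term:
  P(1)·log₂(P(1)/Q(1)) = 0.0224·log₂(0.0224/0.0743) = -0.03875
  P(2)·log₂(P(2)/Q(2)) = 0.7271·log₂(0.7271/0.3014) = 0.92376
  P(3)·log₂(P(3)/Q(3)) = 0.0191·log₂(0.0191/0.1918) = -0.06356
  P(4)·log₂(P(4)/Q(4)) = 0.0391·log₂(0.0391/0.302) = -0.11532
  P(5)·log₂(P(5)/Q(5)) = 0.1923·log₂(0.1923/0.1305) = 0.10756

D_KL(P||Q) = -0.03875 + 0.92376 - 0.06356 - 0.11532 + 0.10756 = 0.81369 ≈ 0.8137 bits

D_KL(Q||P) = Σ Q(x) log₂(Q(x)/P(x))

Computing term by term:
  Q(1)·log₂(Q(1)/P(1)) = 0.0743·log₂(0.0743/0.0224) = 0.12853
  Q(2)·log₂(Q(2)/P(2)) = 0.3014·log₂(0.3014/0.7271) = -0.38292
  Q(3)·log₂(Q(3)/P(3)) = 0.1918·log₂(0.1918/0.0191) = 0.63830
  Q(4)·log₂(Q(4)/P(4)) = 0.302·log₂(0.302/0.0391) = 0.89069
  Q(5)·log₂(Q(5)/P(5)) = 0.1305·log₂(0.1305/0.1923) = -0.07299

D_KL(Q||P) = 0.12853 - 0.38292 + 0.63830 + 0.89069 - 0.07299 = 1.20161 ≈ 1.2016 bits

These are NOT equal (difference: 0.3879 bits). KL divergence is asymmetric: D_KL(P||Q) ≠ D_KL(Q||P) in general.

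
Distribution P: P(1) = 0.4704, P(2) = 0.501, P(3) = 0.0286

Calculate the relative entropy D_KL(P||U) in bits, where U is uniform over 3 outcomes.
0.4269 bits

U(i) = 1/3 for all i

D_KL(P||U) = Σ P(x) log₂(P(x) / (1/3))
           = Σ P(x) log₂(P(x)) + log₂(3)
           = log₂(3) - H(P)

H(P) = -Σ P(x) log₂(P(x)):
  -P(1)·log₂(P(1)) = -(0.4704)·log₂(0.4704) = 0.51181
  -P(2)·log₂(P(2)) = -(0.501)·log₂(0.501) = 0.49956
  -P(3)·log₂(P(3)) = -(0.0286)·log₂(0.0286) = 0.14666
H(P) = 0.51181 + 0.49956 + 0.14666 = 1.15803 bits

log₂(3) = 1.58496 bits

D_KL(P||U) = 1.58496 - 1.15803 = 0.42693 ≈ 0.4269 bits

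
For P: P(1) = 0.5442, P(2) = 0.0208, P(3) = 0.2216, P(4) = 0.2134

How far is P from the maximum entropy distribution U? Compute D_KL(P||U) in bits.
0.4488 bits

U(i) = 1/4 for all i

D_KL(P||U) = Σ P(x) log₂(P(x) / (1/4))
           = Σ P(x) log₂(P(x)) + log₂(4)
           = log₂(4) - H(P)

H(P) = -Σ P(x) log₂(P(x)):
  -P(1)·log₂(P(1)) = -(0.5442)·log₂(0.5442) = 0.47769
  -P(2)·log₂(P(2)) = -(0.0208)·log₂(0.0208) = 0.11622
  -P(3)·log₂(P(3)) = -(0.2216)·log₂(0.2216) = 0.48175
  -P(4)·log₂(P(4)) = -(0.2134)·log₂(0.2134) = 0.47553
H(P) = 0.47769 + 0.11622 + 0.48175 + 0.47553 = 1.55119 bits

log₂(4) = 2.00000 bits

D_KL(P||U) = 2.00000 - 1.55119 = 0.44881 ≈ 0.4488 bits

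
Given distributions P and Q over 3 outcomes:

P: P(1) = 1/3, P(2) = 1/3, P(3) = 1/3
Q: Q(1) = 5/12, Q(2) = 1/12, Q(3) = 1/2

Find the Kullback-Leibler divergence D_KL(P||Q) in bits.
0.3644 bits

D_KL(P||Q) = Σ P(x) log₂(P(x)/Q(x))

Computing term by term:
  P(1)·log₂(P(1)/Q(1)) = (1/3)·log₂((1/3)/(5/12)) = -0.10731
  P(2)·log₂(P(2)/Q(2)) = (1/3)·log₂((1/3)/(1/12)) = 0.66667
  P(3)·log₂(P(3)/Q(3)) = (1/3)·log₂((1/3)/(1/2)) = -0.19499

D_KL(P||Q) = -0.10731 + 0.66667 - 0.19499 = 0.36437 ≈ 0.3644 bits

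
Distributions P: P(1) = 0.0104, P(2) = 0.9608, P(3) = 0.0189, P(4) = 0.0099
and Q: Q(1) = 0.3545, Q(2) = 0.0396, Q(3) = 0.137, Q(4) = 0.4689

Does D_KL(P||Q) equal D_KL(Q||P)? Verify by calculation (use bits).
D_KL(P||Q) = 4.2583 bits, D_KL(Q||P) = 4.6239 bits. No — D_KL(P||Q) ≠ D_KL(Q||P) for this pair.

D_KL(P||Q) = Σ P(x) log₂(P(x)/Q(x))

Computing term by term:
  P(1)·log₂(P(1)/Q(1)) = 0.0104·log₂(0.0104/0.3545) = -0.05295
  P(2)·log₂(P(2)/Q(2)) = 0.9608·log₂(0.9608/0.0396) = 4.42032
  P(3)·log₂(P(3)/Q(3)) = 0.0189·log₂(0.0189/0.137) = -0.05401
  P(4)·log₂(P(4)/Q(4)) = 0.0099·log₂(0.0099/0.4689) = -0.05510

D_KL(P||Q) = -0.05295 + 4.42032 - 0.05401 - 0.05510 = 4.25826 ≈ 4.2583 bits

D_KL(Q||P) = Σ Q(x) log₂(Q(x)/P(x))

Computing term by term:
  Q(1)·log₂(Q(1)/P(1)) = 0.3545·log₂(0.3545/0.0104) = 1.80481
  Q(2)·log₂(Q(2)/P(2)) = 0.0396·log₂(0.0396/0.9608) = -0.18219
  Q(3)·log₂(Q(3)/P(3)) = 0.137·log₂(0.137/0.0189) = 0.39151
  Q(4)·log₂(Q(4)/P(4)) = 0.4689·log₂(0.4689/0.0099) = 2.60976

D_KL(Q||P) = 1.80481 - 0.18219 + 0.39151 + 2.60976 = 4.62389 ≈ 4.6239 bits

These are NOT equal (difference: 0.3656 bits). KL divergence is asymmetric: D_KL(P||Q) ≠ D_KL(Q||P) in general.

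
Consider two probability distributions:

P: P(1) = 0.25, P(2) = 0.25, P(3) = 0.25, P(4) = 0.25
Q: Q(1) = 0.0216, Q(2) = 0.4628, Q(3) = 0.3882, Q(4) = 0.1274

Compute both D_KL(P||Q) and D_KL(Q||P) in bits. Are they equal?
D_KL(P||Q) = 0.7455 bits, D_KL(Q||P) = 0.4574 bits. No, they are not equal.

D_KL(P||Q) = Σ P(x) log₂(P(x)/Q(x))

Computing term by term:
  P(1)·log₂(P(1)/Q(1)) = 0.25·log₂(0.25/0.0216) = 0.88321
  P(2)·log₂(P(2)/Q(2)) = 0.25·log₂(0.25/0.4628) = -0.22212
  P(3)·log₂(P(3)/Q(3)) = 0.25·log₂(0.25/0.3882) = -0.15872
  P(4)·log₂(P(4)/Q(4)) = 0.25·log₂(0.25/0.1274) = 0.24314

D_KL(P||Q) = 0.88321 - 0.22212 - 0.15872 + 0.24314 = 0.74551 ≈ 0.7455 bits

D_KL(Q||P) = Σ Q(x) log₂(Q(x)/P(x))

Computing term by term:
  Q(1)·log₂(Q(1)/P(1)) = 0.0216·log₂(0.0216/0.25) = -0.07631
  Q(2)·log₂(Q(2)/P(2)) = 0.4628·log₂(0.4628/0.25) = 0.41118
  Q(3)·log₂(Q(3)/P(3)) = 0.3882·log₂(0.3882/0.25) = 0.24646
  Q(4)·log₂(Q(4)/P(4)) = 0.1274·log₂(0.1274/0.25) = -0.12390

D_KL(Q||P) = -0.07631 + 0.41118 + 0.24646 - 0.12390 = 0.45743 ≈ 0.4574 bits

These are NOT equal (difference: 0.2881 bits). KL divergence is asymmetric: D_KL(P||Q) ≠ D_KL(Q||P) in general.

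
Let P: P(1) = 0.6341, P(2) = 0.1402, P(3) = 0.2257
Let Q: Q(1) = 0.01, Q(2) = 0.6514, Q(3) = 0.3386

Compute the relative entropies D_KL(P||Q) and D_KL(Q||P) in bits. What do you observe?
D_KL(P||Q) = 3.3534 bits, D_KL(Q||P) = 1.5818 bits. The two directions give different values (D_KL(P||Q) exceeds D_KL(Q||P) by 1.7716 bits): KL divergence is asymmetric.

D_KL(P||Q) = Σ P(x) log₂(P(x)/Q(x))

Computing term by term:
  P(1)·log₂(P(1)/Q(1)) = 0.6341·log₂(0.6341/0.01) = 3.79613
  P(2)·log₂(P(2)/Q(2)) = 0.1402·log₂(0.1402/0.6514) = -0.31069
  P(3)·log₂(P(3)/Q(3)) = 0.2257·log₂(0.2257/0.3386) = -0.13207

D_KL(P||Q) = 3.79613 - 0.31069 - 0.13207 = 3.35337 ≈ 3.3534 bits

D_KL(Q||P) = Σ Q(x) log₂(Q(x)/P(x))

Computing term by term:
  Q(1)·log₂(Q(1)/P(1)) = 0.01·log₂(0.01/0.6341) = -0.05987
  Q(2)·log₂(Q(2)/P(2)) = 0.6514·log₂(0.6514/0.1402) = 1.44354
  Q(3)·log₂(Q(3)/P(3)) = 0.3386·log₂(0.3386/0.2257) = 0.19814

D_KL(Q||P) = -0.05987 + 1.44354 + 0.19814 = 1.58181 ≈ 1.5818 bits

These are NOT equal (difference: 1.7716 bits). KL divergence is asymmetric: D_KL(P||Q) ≠ D_KL(Q||P) in general.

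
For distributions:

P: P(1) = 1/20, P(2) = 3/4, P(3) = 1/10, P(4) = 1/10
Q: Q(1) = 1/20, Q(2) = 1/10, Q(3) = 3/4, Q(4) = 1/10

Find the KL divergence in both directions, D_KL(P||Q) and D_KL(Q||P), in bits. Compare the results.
D_KL(P||Q) = 1.8895 bits, D_KL(Q||P) = 1.8895 bits. The two directions give exactly the same value for this pair.

D_KL(P||Q) = Σ P(x) log₂(P(x)/Q(x))

Computing term by term:
  P(1)·log₂(P(1)/Q(1)) = (1/20)·log₂((1/20)/(1/20)) = 0.00000
  P(2)·log₂(P(2)/Q(2)) = (3/4)·log₂((3/4)/(1/10)) = 2.18017
  P(3)·log₂(P(3)/Q(3)) = (1/10)·log₂((1/10)/(3/4)) = -0.29069
  P(4)·log₂(P(4)/Q(4)) = (1/10)·log₂((1/10)/(1/10)) = 0.00000

D_KL(P||Q) = 0.00000 + 2.18017 - 0.29069 + 0.00000 = 1.88948 ≈ 1.8895 bits

D_KL(Q||P) = Σ Q(x) log₂(Q(x)/P(x))

Computing term by term:
  Q(1)·log₂(Q(1)/P(1)) = (1/20)·log₂((1/20)/(1/20)) = 0.00000
  Q(2)·log₂(Q(2)/P(2)) = (1/10)·log₂((1/10)/(3/4)) = -0.29069
  Q(3)·log₂(Q(3)/P(3)) = (3/4)·log₂((3/4)/(1/10)) = 2.18017
  Q(4)·log₂(Q(4)/P(4)) = (1/10)·log₂((1/10)/(1/10)) = 0.00000

D_KL(Q||P) = 0.00000 - 0.29069 + 2.18017 + 0.00000 = 1.88948 ≈ 1.8895 bits

These ARE equal here. Q is P with outcomes relabeled (Q(2) = P(3), Q(3) = P(2)) by a relabeling that is its own inverse, so the two sums contain exactly the same terms in a different order. This is a special case — KL divergence is not symmetric in general: D_KL(P||Q) ≠ D_KL(Q||P) for most P, Q.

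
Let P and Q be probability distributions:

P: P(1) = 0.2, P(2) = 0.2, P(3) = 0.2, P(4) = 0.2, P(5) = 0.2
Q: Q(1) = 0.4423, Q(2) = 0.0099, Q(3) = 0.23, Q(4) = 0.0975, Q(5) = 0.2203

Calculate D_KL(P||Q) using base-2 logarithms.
0.7774 bits

D_KL(P||Q) = Σ P(x) log₂(P(x)/Q(x))

Computing term by term:
  P(1)·log₂(P(1)/Q(1)) = 0.2·log₂(0.2/0.4423) = -0.22901
  P(2)·log₂(P(2)/Q(2)) = 0.2·log₂(0.2/0.0099) = 0.86729
  P(3)·log₂(P(3)/Q(3)) = 0.2·log₂(0.2/0.23) = -0.04033
  P(4)·log₂(P(4)/Q(4)) = 0.2·log₂(0.2/0.0975) = 0.20731
  P(5)·log₂(P(5)/Q(5)) = 0.2·log₂(0.2/0.2203) = -0.02789

D_KL(P||Q) = -0.22901 + 0.86729 - 0.04033 + 0.20731 - 0.02789 = 0.77737 ≈ 0.7774 bits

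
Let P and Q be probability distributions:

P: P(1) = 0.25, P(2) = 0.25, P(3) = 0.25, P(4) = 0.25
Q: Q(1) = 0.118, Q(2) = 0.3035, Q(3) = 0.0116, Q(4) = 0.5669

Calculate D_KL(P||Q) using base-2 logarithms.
1.0130 bits

D_KL(P||Q) = Σ P(x) log₂(P(x)/Q(x))

Computing term by term:
  P(1)·log₂(P(1)/Q(1)) = 0.25·log₂(0.25/0.118) = 0.27079
  P(2)·log₂(P(2)/Q(2)) = 0.25·log₂(0.25/0.3035) = -0.06994
  P(3)·log₂(P(3)/Q(3)) = 0.25·log₂(0.25/0.0116) = 1.10743
  P(4)·log₂(P(4)/Q(4)) = 0.25·log₂(0.25/0.5669) = -0.29529

D_KL(P||Q) = 0.27079 - 0.06994 + 1.10743 - 0.29529 = 1.01299 ≈ 1.0130 bits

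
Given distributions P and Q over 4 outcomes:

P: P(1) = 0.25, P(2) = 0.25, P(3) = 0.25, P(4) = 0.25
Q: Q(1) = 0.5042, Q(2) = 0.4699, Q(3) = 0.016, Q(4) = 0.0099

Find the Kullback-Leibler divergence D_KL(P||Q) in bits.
1.6754 bits

D_KL(P||Q) = Σ P(x) log₂(P(x)/Q(x))

Computing term by term:
  P(1)·log₂(P(1)/Q(1)) = 0.25·log₂(0.25/0.5042) = -0.25302
  P(2)·log₂(P(2)/Q(2)) = 0.25·log₂(0.25/0.4699) = -0.22761
  P(3)·log₂(P(3)/Q(3)) = 0.25·log₂(0.25/0.016) = 0.99145
  P(4)·log₂(P(4)/Q(4)) = 0.25·log₂(0.25/0.0099) = 1.16459

D_KL(P||Q) = -0.25302 - 0.22761 + 0.99145 + 1.16459 = 1.67541 ≈ 1.6754 bits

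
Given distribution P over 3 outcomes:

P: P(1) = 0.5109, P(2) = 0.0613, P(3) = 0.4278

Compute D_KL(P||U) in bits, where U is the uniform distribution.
0.3190 bits

U(i) = 1/3 for all i

D_KL(P||U) = Σ P(x) log₂(P(x) / (1/3))
           = Σ P(x) log₂(P(x)) + log₂(3)
           = log₂(3) - H(P)

H(P) = -Σ P(x) log₂(P(x)):
  -P(1)·log₂(P(1)) = -(0.5109)·log₂(0.5109) = 0.49500
  -P(2)·log₂(P(2)) = -(0.0613)·log₂(0.0613) = 0.24691
  -P(3)·log₂(P(3)) = -(0.4278)·log₂(0.4278) = 0.52405
H(P) = 0.49500 + 0.24691 + 0.52405 = 1.26596 bits

log₂(3) = 1.58496 bits

D_KL(P||U) = 1.58496 - 1.26596 = 0.31900 ≈ 0.3190 bits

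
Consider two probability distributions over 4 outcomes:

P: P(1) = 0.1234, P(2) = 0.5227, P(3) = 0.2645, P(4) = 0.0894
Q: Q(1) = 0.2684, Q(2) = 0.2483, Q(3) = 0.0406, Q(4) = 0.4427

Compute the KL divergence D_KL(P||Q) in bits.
0.9318 bits

D_KL(P||Q) = Σ P(x) log₂(P(x)/Q(x))

Computing term by term:
  P(1)·log₂(P(1)/Q(1)) = 0.1234·log₂(0.1234/0.2684) = -0.13834
  P(2)·log₂(P(2)/Q(2)) = 0.5227·log₂(0.5227/0.2483) = 0.56133
  P(3)·log₂(P(3)/Q(3)) = 0.2645·log₂(0.2645/0.0406) = 0.71513
  P(4)·log₂(P(4)/Q(4)) = 0.0894·log₂(0.0894/0.4427) = -0.20633

D_KL(P||Q) = -0.13834 + 0.56133 + 0.71513 - 0.20633 = 0.93179 ≈ 0.9318 bits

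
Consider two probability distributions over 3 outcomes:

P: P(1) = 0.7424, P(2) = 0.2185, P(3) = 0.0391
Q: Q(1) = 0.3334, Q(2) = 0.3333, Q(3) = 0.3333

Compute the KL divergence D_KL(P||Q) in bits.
0.6034 bits

D_KL(P||Q) = Σ P(x) log₂(P(x)/Q(x))

Computing term by term:
  P(1)·log₂(P(1)/Q(1)) = 0.7424·log₂(0.7424/0.3334) = 0.85743
  P(2)·log₂(P(2)/Q(2)) = 0.2185·log₂(0.2185/0.3333) = -0.13311
  P(3)·log₂(P(3)/Q(3)) = 0.0391·log₂(0.0391/0.3333) = -0.12088

D_KL(P||Q) = 0.85743 - 0.13311 - 0.12088 = 0.60344 ≈ 0.6034 bits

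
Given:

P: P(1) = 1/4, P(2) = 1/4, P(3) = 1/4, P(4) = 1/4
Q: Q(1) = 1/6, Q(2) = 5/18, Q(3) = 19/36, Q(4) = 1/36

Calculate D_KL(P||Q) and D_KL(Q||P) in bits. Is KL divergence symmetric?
D_KL(P||Q) = 0.6312 bits, D_KL(Q||P) = 0.4256 bits. No, KL divergence is not symmetric.

D_KL(P||Q) = Σ P(x) log₂(P(x)/Q(x))

Computing term by term:
  P(1)·log₂(P(1)/Q(1)) = (1/4)·log₂((1/4)/(1/6)) = 0.14624
  P(2)·log₂(P(2)/Q(2)) = (1/4)·log₂((1/4)/(5/18)) = -0.03800
  P(3)·log₂(P(3)/Q(3)) = (1/4)·log₂((1/4)/(19/36)) = -0.26950
  P(4)·log₂(P(4)/Q(4)) = (1/4)·log₂((1/4)/(1/36)) = 0.79248

D_KL(P||Q) = 0.14624 - 0.03800 - 0.26950 + 0.79248 = 0.63122 ≈ 0.6312 bits

D_KL(Q||P) = Σ Q(x) log₂(Q(x)/P(x))

Computing term by term:
  Q(1)·log₂(Q(1)/P(1)) = (1/6)·log₂((1/6)/(1/4)) = -0.09749
  Q(2)·log₂(Q(2)/P(2)) = (5/18)·log₂((5/18)/(1/4)) = 0.04222
  Q(3)·log₂(Q(3)/P(3)) = (19/36)·log₂((19/36)/(1/4)) = 0.56895
  Q(4)·log₂(Q(4)/P(4)) = (1/36)·log₂((1/36)/(1/4)) = -0.08805

D_KL(Q||P) = -0.09749 + 0.04222 + 0.56895 - 0.08805 = 0.42563 ≈ 0.4256 bits

These are NOT equal (difference: 0.2056 bits). KL divergence is asymmetric: D_KL(P||Q) ≠ D_KL(Q||P) in general.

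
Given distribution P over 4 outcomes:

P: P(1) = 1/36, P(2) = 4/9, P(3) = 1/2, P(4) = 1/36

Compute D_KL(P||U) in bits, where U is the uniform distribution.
0.6928 bits

U(i) = 1/4 for all i

D_KL(P||U) = Σ P(x) log₂(P(x) / (1/4))
           = Σ P(x) log₂(P(x)) + log₂(4)
           = log₂(4) - H(P)

H(P) = -Σ P(x) log₂(P(x)):
  -P(1)·log₂(P(1)) = -(1/36)·log₂(1/36) = 0.14361
  -P(2)·log₂(P(2)) = -(4/9)·log₂(4/9) = 0.51997
  -P(3)·log₂(P(3)) = -(1/2)·log₂(1/2) = 0.50000
  -P(4)·log₂(P(4)) = -(1/36)·log₂(1/36) = 0.14361
H(P) = 0.14361 + 0.51997 + 0.50000 + 0.14361 = 1.30719 bits

log₂(4) = 2.00000 bits

D_KL(P||U) = 2.00000 - 1.30719 = 0.69281 ≈ 0.6928 bits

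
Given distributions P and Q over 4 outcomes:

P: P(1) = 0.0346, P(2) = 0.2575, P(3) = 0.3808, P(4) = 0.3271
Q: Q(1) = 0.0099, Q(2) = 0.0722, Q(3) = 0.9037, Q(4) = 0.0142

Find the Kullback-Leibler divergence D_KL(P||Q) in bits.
1.5404 bits

D_KL(P||Q) = Σ P(x) log₂(P(x)/Q(x))

Computing term by term:
  P(1)·log₂(P(1)/Q(1)) = 0.0346·log₂(0.0346/0.0099) = 0.06246
  P(2)·log₂(P(2)/Q(2)) = 0.2575·log₂(0.2575/0.0722) = 0.47238
  P(3)·log₂(P(3)/Q(3)) = 0.3808·log₂(0.3808/0.9037) = -0.47479
  P(4)·log₂(P(4)/Q(4)) = 0.3271·log₂(0.3271/0.0142) = 1.48038

D_KL(P||Q) = 0.06246 + 0.47238 - 0.47479 + 1.48038 = 1.54043 ≈ 1.5404 bits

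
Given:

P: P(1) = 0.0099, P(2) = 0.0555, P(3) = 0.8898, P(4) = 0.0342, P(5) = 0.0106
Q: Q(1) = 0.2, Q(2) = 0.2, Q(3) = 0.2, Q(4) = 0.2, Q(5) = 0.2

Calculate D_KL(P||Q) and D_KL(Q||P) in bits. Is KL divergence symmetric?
D_KL(P||Q) = 1.6385 bits, D_KL(Q||P) = 2.1636 bits. No, KL divergence is not symmetric.

D_KL(P||Q) = Σ P(x) log₂(P(x)/Q(x))

Computing term by term:
  P(1)·log₂(P(1)/Q(1)) = 0.0099·log₂(0.0099/0.2) = -0.04293
  P(2)·log₂(P(2)/Q(2)) = 0.0555·log₂(0.0555/0.2) = -0.10264
  P(3)·log₂(P(3)/Q(3)) = 0.8898·log₂(0.8898/0.2) = 1.91617
  P(4)·log₂(P(4)/Q(4)) = 0.0342·log₂(0.0342/0.2) = -0.08714
  P(5)·log₂(P(5)/Q(5)) = 0.0106·log₂(0.0106/0.2) = -0.04492

D_KL(P||Q) = -0.04293 - 0.10264 + 1.91617 - 0.08714 - 0.04492 = 1.63854 ≈ 1.6385 bits

D_KL(Q||P) = Σ Q(x) log₂(Q(x)/P(x))

Computing term by term:
  Q(1)·log₂(Q(1)/P(1)) = 0.2·log₂(0.2/0.0099) = 0.86729
  Q(2)·log₂(Q(2)/P(2)) = 0.2·log₂(0.2/0.0555) = 0.36989
  Q(3)·log₂(Q(3)/P(3)) = 0.2·log₂(0.2/0.8898) = -0.43070
  Q(4)·log₂(Q(4)/P(4)) = 0.2·log₂(0.2/0.0342) = 0.50959
  Q(5)·log₂(Q(5)/P(5)) = 0.2·log₂(0.2/0.0106) = 0.84757

D_KL(Q||P) = 0.86729 + 0.36989 - 0.43070 + 0.50959 + 0.84757 = 2.16364 ≈ 2.1636 bits

These are NOT equal (difference: 0.5251 bits). KL divergence is asymmetric: D_KL(P||Q) ≠ D_KL(Q||P) in general.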